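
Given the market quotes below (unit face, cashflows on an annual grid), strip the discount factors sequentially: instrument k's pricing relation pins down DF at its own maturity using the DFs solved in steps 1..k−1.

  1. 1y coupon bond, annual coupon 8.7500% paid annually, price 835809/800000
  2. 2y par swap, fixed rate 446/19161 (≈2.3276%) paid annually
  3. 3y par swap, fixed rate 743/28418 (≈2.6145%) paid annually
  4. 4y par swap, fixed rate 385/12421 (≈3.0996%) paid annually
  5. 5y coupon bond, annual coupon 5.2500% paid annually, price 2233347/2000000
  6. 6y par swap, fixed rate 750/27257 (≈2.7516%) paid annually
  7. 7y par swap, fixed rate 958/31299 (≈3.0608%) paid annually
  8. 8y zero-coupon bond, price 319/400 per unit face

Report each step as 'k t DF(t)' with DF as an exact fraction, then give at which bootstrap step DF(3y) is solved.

step 1 [1y] bond c/1=7/80: DF=(835809/800000 − 7/80·(0))/(1+7/80) = 9607/10000 ≈ 0.960700
step 2 [2y] swap r/1=446/19161: DF=(1 − 446/19161·(0.960700))/(1+446/19161) = 4777/5000 ≈ 0.955400
step 3 [3y] swap r/1=743/28418: DF=(1 − 743/28418·(0.960700+0.955400))/(1+743/28418) = 9257/10000 ≈ 0.925700
step 4 [4y] swap r/1=385/12421: DF=(1 − 385/12421·(0.960700+0.955400+0.925700))/(1+385/12421) = 1769/2000 ≈ 0.884500
step 5 [5y] bond c/1=21/400: DF=(2233347/2000000 − 21/400·(0.960700+0.955400+0.925700+0.884500))/(1+21/400) = 8751/10000 ≈ 0.875100
step 6 [6y] swap r/1=750/27257: DF=(1 − 750/27257·(0.960700+0.955400+0.925700+0.884500+0.875100))/(1+750/27257) = 17/20 ≈ 0.850000
step 7 [7y] swap r/1=958/31299: DF=(1 − 958/31299·(0.960700+0.955400+0.925700+0.884500+0.875100+0.850000))/(1+958/31299) = 2021/2500 ≈ 0.808400
step 8 [8y] zero: DF = P = 319/400 ≈ 0.797500

1 1 9607/10000
2 2 4777/5000
3 3 9257/10000
4 4 1769/2000
5 5 8751/10000
6 6 17/20
7 7 2021/2500
8 8 319/400
DF(3y) is solved at step 3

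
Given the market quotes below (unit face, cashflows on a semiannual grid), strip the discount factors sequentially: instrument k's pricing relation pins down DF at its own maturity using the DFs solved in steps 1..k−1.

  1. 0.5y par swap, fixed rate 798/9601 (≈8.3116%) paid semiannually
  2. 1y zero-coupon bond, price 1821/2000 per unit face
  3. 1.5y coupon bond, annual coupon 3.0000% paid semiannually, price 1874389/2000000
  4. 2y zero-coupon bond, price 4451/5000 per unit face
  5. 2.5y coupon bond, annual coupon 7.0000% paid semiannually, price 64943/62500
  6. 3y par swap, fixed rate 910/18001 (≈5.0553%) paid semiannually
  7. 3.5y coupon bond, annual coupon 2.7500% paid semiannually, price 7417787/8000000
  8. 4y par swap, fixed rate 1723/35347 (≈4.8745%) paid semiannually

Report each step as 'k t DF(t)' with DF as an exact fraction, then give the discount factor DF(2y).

step 1 [0.5y] swap r/2=399/9601: DF=(1 − 399/9601·(0))/(1+399/9601) = 9601/10000 ≈ 0.960100
step 2 [1y] zero: DF = P = 1821/2000 ≈ 0.910500
step 3 [1.5y] bond c/2=3/200: DF=(1874389/2000000 − 3/200·(0.960100+0.910500))/(1+3/200) = 8957/10000 ≈ 0.895700
step 4 [2y] zero: DF = P = 4451/5000 ≈ 0.890200
step 5 [2.5y] bond c/2=7/200: DF=(64943/62500 − 7/200·(0.960100+0.910500+0.895700+0.890200))/(1+7/200) = 8803/10000 ≈ 0.880300
step 6 [3y] swap r/2=455/18001: DF=(1 − 455/18001·(0.960100+0.910500+0.895700+0.890200+0.880300))/(1+455/18001) = 1727/2000 ≈ 0.863500
step 7 [3.5y] bond c/2=11/800: DF=(7417787/8000000 − 11/800·(0.960100+0.910500+0.895700+0.890200+0.880300+0.863500))/(1+11/800) = 4207/5000 ≈ 0.841400
step 8 [4y] swap r/2=1723/70694: DF=(1 − 1723/70694·(0.960100+0.910500+0.895700+0.890200+0.880300+0.863500+0.841400))/(1+1723/70694) = 8277/10000 ≈ 0.827700

1 1/2 9601/10000
2 1 1821/2000
3 3/2 8957/10000
4 2 4451/5000
5 5/2 8803/10000
6 3 1727/2000
7 7/2 4207/5000
8 4 8277/10000
DF(2y) = 4451/5000 ≈ 0.890200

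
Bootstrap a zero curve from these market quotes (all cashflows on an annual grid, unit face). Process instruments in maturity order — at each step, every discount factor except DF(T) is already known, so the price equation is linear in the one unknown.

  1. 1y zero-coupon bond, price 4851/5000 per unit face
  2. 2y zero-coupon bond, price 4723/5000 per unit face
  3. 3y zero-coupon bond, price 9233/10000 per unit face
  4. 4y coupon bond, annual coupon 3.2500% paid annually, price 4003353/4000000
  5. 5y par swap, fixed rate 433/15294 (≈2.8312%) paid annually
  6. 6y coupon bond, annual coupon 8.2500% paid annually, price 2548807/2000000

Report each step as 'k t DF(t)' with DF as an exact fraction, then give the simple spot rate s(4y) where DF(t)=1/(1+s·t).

step 1 [1y] zero: DF = P = 4851/5000 ≈ 0.970200
step 2 [2y] zero: DF = P = 4723/5000 ≈ 0.944600
step 3 [3y] zero: DF = P = 9233/10000 ≈ 0.923300
step 4 [4y] bond c/1=13/400: DF=(4003353/4000000 − 13/400·(0.970200+0.944600+0.923300))/(1+13/400) = 22/25 ≈ 0.880000
step 5 [5y] swap r/1=433/15294: DF=(1 − 433/15294·(0.970200+0.944600+0.923300+0.880000))/(1+433/15294) = 8701/10000 ≈ 0.870100
step 6 [6y] bond c/1=33/400: DF=(2548807/2000000 − 33/400·(0.970200+0.944600+0.923300+0.880000+0.870100))/(1+33/400) = 2069/2500 ≈ 0.827600

1 1 4851/5000
2 2 4723/5000
3 3 9233/10000
4 4 22/25
5 5 8701/10000
6 6 2069/2500
s(4y) = (1/(22/25) − 1)/(4) = 3/88 ≈ 3.4091%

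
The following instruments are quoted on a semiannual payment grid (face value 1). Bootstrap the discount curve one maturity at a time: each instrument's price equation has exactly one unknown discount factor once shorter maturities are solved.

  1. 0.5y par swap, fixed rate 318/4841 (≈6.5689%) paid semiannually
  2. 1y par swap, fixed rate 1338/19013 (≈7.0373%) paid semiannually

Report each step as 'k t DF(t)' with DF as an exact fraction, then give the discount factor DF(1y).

1 1/2 4841/5000
2 1 9331/10000
DF(1y) = 9331/10000 ≈ 0.933100

step 1 [0.5y] swap r/2=159/4841: DF=(1 − 159/4841·(0))/(1+159/4841) = 4841/5000 ≈ 0.968200
step 2 [1y] swap r/2=669/19013: DF=(1 − 669/19013·(0.968200))/(1+669/19013) = 9331/10000 ≈ 0.933100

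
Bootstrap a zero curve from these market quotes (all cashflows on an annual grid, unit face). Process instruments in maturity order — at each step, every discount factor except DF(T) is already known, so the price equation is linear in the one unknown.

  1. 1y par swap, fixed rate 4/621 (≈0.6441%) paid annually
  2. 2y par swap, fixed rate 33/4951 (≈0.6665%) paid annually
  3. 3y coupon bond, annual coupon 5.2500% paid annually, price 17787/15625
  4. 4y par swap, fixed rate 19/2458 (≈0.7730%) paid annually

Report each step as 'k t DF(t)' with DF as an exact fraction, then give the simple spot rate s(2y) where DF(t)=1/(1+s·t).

step 1 [1y] swap r/1=4/621: DF=(1 − 4/621·(0))/(1+4/621) = 621/625 ≈ 0.993600
step 2 [2y] swap r/1=33/4951: DF=(1 − 33/4951·(0.993600))/(1+33/4951) = 2467/2500 ≈ 0.986800
step 3 [3y] bond c/1=21/400: DF=(17787/15625 − 21/400·(0.993600+0.986800))/(1+21/400) = 2457/2500 ≈ 0.982800
step 4 [4y] swap r/1=19/2458: DF=(1 − 19/2458·(0.993600+0.986800+0.982800))/(1+19/2458) = 606/625 ≈ 0.969600

1 1 621/625
2 2 2467/2500
3 3 2457/2500
4 4 606/625
s(2y) = (1/(2467/2500) − 1)/(2) = 33/4934 ≈ 0.6688%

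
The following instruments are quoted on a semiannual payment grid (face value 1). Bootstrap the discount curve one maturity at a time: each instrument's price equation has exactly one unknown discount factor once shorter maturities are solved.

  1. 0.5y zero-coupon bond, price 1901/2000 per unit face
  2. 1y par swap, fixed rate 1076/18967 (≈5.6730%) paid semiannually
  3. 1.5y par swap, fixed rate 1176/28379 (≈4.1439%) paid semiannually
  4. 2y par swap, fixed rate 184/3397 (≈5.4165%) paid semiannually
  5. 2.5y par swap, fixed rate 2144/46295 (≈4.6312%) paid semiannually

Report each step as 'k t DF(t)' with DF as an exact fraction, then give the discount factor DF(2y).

step 1 [0.5y] zero: DF = P = 1901/2000 ≈ 0.950500
step 2 [1y] swap r/2=538/18967: DF=(1 − 538/18967·(0.950500))/(1+538/18967) = 4731/5000 ≈ 0.946200
step 3 [1.5y] swap r/2=588/28379: DF=(1 − 588/28379·(0.950500+0.946200))/(1+588/28379) = 2353/2500 ≈ 0.941200
step 4 [2y] swap r/2=92/3397: DF=(1 − 92/3397·(0.950500+0.946200+0.941200))/(1+92/3397) = 2247/2500 ≈ 0.898800
step 5 [2.5y] swap r/2=1072/46295: DF=(1 − 1072/46295·(0.950500+0.946200+0.941200+0.898800))/(1+1072/46295) = 558/625 ≈ 0.892800

1 1/2 1901/2000
2 1 4731/5000
3 3/2 2353/2500
4 2 2247/2500
5 5/2 558/625
DF(2y) = 2247/2500 ≈ 0.898800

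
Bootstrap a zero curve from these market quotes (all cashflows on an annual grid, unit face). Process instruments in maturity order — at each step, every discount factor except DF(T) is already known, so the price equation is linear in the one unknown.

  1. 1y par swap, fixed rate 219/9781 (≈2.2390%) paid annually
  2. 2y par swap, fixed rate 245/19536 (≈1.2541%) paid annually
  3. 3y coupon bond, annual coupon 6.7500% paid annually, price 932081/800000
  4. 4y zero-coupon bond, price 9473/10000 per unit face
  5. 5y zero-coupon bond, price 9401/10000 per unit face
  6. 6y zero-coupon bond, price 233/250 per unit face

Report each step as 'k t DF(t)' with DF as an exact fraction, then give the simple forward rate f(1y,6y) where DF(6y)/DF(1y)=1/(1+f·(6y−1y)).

1 1 9781/10000
2 2 1951/2000
3 3 9679/10000
4 4 9473/10000
5 5 9401/10000
6 6 233/250
f(1y,6y) = ((9781/10000)/(233/250) − 1)/(5) = 461/46600 ≈ 0.9893%

step 1 [1y] swap r/1=219/9781: DF=(1 − 219/9781·(0))/(1+219/9781) = 9781/10000 ≈ 0.978100
step 2 [2y] swap r/1=245/19536: DF=(1 − 245/19536·(0.978100))/(1+245/19536) = 1951/2000 ≈ 0.975500
step 3 [3y] bond c/1=27/400: DF=(932081/800000 − 27/400·(0.978100+0.975500))/(1+27/400) = 9679/10000 ≈ 0.967900
step 4 [4y] zero: DF = P = 9473/10000 ≈ 0.947300
step 5 [5y] zero: DF = P = 9401/10000 ≈ 0.940100
step 6 [6y] zero: DF = P = 233/250 ≈ 0.932000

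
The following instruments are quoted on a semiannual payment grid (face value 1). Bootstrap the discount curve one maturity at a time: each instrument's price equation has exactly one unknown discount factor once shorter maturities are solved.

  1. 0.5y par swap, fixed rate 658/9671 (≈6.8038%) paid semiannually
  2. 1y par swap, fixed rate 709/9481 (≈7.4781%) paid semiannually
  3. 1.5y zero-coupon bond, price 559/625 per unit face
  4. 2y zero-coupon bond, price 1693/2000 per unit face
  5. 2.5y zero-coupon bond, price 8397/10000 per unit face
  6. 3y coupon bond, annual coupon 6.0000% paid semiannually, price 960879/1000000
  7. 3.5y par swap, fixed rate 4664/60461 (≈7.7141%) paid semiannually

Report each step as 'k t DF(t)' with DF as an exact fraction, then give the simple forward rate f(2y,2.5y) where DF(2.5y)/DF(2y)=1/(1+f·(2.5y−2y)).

step 1 [0.5y] swap r/2=329/9671: DF=(1 − 329/9671·(0))/(1+329/9671) = 9671/10000 ≈ 0.967100
step 2 [1y] swap r/2=709/18962: DF=(1 − 709/18962·(0.967100))/(1+709/18962) = 9291/10000 ≈ 0.929100
step 3 [1.5y] zero: DF = P = 559/625 ≈ 0.894400
step 4 [2y] zero: DF = P = 1693/2000 ≈ 0.846500
step 5 [2.5y] zero: DF = P = 8397/10000 ≈ 0.839700
step 6 [3y] bond c/2=3/100: DF=(960879/1000000 − 3/100·(0.967100+0.929100+0.894400+0.846500+0.839700))/(1+3/100) = 321/400 ≈ 0.802500
step 7 [3.5y] swap r/2=2332/60461: DF=(1 − 2332/60461·(0.967100+0.929100+0.894400+0.846500+0.839700+0.802500))/(1+2332/60461) = 1917/2500 ≈ 0.766800

1 1/2 9671/10000
2 1 9291/10000
3 3/2 559/625
4 2 1693/2000
5 5/2 8397/10000
6 3 321/400
7 7/2 1917/2500
f(2y,2.5y) = ((1693/2000)/(8397/10000) − 1)/(1/2) = 136/8397 ≈ 1.6196%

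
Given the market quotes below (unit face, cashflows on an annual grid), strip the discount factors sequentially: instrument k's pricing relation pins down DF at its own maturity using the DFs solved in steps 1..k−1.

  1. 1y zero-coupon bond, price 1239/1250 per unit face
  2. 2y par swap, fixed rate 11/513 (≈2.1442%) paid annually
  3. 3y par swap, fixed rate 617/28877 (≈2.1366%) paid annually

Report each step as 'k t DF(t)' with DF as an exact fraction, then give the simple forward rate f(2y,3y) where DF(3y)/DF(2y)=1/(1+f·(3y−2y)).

step 1 [1y] zero: DF = P = 1239/1250 ≈ 0.991200
step 2 [2y] swap r/1=11/513: DF=(1 − 11/513·(0.991200))/(1+11/513) = 4791/5000 ≈ 0.958200
step 3 [3y] swap r/1=617/28877: DF=(1 − 617/28877·(0.991200+0.958200))/(1+617/28877) = 9383/10000 ≈ 0.938300

1 1 1239/1250
2 2 4791/5000
3 3 9383/10000
f(2y,3y) = ((4791/5000)/(9383/10000) − 1)/(1) = 199/9383 ≈ 2.1209%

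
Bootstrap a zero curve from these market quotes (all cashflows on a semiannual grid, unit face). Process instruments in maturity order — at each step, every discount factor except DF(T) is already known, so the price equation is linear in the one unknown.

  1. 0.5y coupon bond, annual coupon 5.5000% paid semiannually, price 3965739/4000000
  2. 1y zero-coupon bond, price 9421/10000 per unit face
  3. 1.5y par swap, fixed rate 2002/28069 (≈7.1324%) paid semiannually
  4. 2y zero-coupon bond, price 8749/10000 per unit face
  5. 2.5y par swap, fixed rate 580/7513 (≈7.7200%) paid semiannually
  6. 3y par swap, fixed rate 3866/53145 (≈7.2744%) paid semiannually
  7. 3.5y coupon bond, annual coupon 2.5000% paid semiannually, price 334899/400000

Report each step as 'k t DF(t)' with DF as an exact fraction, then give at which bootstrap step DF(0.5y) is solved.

1 1/2 9649/10000
2 1 9421/10000
3 3/2 8999/10000
4 2 8749/10000
5 5/2 413/500
6 3 8067/10000
7 7/2 7613/10000
DF(0.5y) is solved at step 1

step 1 [0.5y] bond c/2=11/400: DF=(3965739/4000000 − 11/400·(0))/(1+11/400) = 9649/10000 ≈ 0.964900
step 2 [1y] zero: DF = P = 9421/10000 ≈ 0.942100
step 3 [1.5y] swap r/2=1001/28069: DF=(1 − 1001/28069·(0.964900+0.942100))/(1+1001/28069) = 8999/10000 ≈ 0.899900
step 4 [2y] zero: DF = P = 8749/10000 ≈ 0.874900
step 5 [2.5y] swap r/2=290/7513: DF=(1 − 290/7513·(0.964900+0.942100+0.899900+0.874900))/(1+290/7513) = 413/500 ≈ 0.826000
step 6 [3y] swap r/2=1933/53145: DF=(1 − 1933/53145·(0.964900+0.942100+0.899900+0.874900+0.826000))/(1+1933/53145) = 8067/10000 ≈ 0.806700
step 7 [3.5y] bond c/2=1/80: DF=(334899/400000 − 1/80·(0.964900+0.942100+0.899900+0.874900+0.826000+0.806700))/(1+1/80) = 7613/10000 ≈ 0.761300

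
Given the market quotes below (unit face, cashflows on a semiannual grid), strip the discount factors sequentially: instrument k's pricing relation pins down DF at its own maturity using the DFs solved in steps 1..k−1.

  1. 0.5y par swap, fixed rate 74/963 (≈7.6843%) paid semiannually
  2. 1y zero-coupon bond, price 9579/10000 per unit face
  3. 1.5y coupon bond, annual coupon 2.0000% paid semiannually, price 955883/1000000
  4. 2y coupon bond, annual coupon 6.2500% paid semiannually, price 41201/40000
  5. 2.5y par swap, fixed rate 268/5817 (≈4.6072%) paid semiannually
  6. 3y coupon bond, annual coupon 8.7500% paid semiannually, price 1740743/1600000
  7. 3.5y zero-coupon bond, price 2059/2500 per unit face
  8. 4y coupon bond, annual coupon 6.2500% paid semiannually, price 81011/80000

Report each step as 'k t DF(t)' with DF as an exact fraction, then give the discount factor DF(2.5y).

step 1 [0.5y] swap r/2=37/963: DF=(1 − 37/963·(0))/(1+37/963) = 963/1000 ≈ 0.963000
step 2 [1y] zero: DF = P = 9579/10000 ≈ 0.957900
step 3 [1.5y] bond c/2=1/100: DF=(955883/1000000 − 1/100·(0.963000+0.957900))/(1+1/100) = 4637/5000 ≈ 0.927400
step 4 [2y] bond c/2=1/32: DF=(41201/40000 − 1/32·(0.963000+0.957900+0.927400))/(1+1/32) = 73/80 ≈ 0.912500
step 5 [2.5y] swap r/2=134/5817: DF=(1 − 134/5817·(0.963000+0.957900+0.927400+0.912500))/(1+134/5817) = 558/625 ≈ 0.892800
step 6 [3y] bond c/2=7/160: DF=(1740743/1600000 − 7/160·(0.963000+0.957900+0.927400+0.912500+0.892800))/(1+7/160) = 8473/10000 ≈ 0.847300
step 7 [3.5y] zero: DF = P = 2059/2500 ≈ 0.823600
step 8 [4y] bond c/2=1/32: DF=(81011/80000 − 1/32·(0.963000+0.957900+0.927400+0.912500+0.892800+0.847300+0.823600))/(1+1/32) = 7903/10000 ≈ 0.790300

1 1/2 963/1000
2 1 9579/10000
3 3/2 4637/5000
4 2 73/80
5 5/2 558/625
6 3 8473/10000
7 7/2 2059/2500
8 4 7903/10000
DF(2.5y) = 558/625 ≈ 0.892800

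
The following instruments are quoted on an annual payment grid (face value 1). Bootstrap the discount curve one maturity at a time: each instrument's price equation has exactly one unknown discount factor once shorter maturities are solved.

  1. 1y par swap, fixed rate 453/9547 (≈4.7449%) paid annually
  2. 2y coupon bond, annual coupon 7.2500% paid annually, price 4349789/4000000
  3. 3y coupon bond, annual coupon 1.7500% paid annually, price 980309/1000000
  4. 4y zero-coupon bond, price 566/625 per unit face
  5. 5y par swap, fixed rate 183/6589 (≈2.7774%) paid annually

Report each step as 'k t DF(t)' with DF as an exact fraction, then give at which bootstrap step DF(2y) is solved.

step 1 [1y] swap r/1=453/9547: DF=(1 − 453/9547·(0))/(1+453/9547) = 9547/10000 ≈ 0.954700
step 2 [2y] bond c/1=29/400: DF=(4349789/4000000 − 29/400·(0.954700))/(1+29/400) = 4747/5000 ≈ 0.949400
step 3 [3y] bond c/1=7/400: DF=(980309/1000000 − 7/400·(0.954700+0.949400))/(1+7/400) = 9307/10000 ≈ 0.930700
step 4 [4y] zero: DF = P = 566/625 ≈ 0.905600
step 5 [5y] swap r/1=183/6589: DF=(1 − 183/6589·(0.954700+0.949400+0.930700+0.905600))/(1+183/6589) = 8719/10000 ≈ 0.871900

1 1 9547/10000
2 2 4747/5000
3 3 9307/10000
4 4 566/625
5 5 8719/10000
DF(2y) is solved at step 2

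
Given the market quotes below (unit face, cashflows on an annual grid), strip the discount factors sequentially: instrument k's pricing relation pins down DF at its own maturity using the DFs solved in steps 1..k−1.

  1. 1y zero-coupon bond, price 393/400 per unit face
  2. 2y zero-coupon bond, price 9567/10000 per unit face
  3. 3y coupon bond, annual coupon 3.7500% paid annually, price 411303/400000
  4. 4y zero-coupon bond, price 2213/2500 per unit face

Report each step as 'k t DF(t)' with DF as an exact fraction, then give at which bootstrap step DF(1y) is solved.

1 1 393/400
2 2 9567/10000
3 3 921/1000
4 4 2213/2500
DF(1y) is solved at step 1

step 1 [1y] zero: DF = P = 393/400 ≈ 0.982500
step 2 [2y] zero: DF = P = 9567/10000 ≈ 0.956700
step 3 [3y] bond c/1=3/80: DF=(411303/400000 − 3/80·(0.982500+0.956700))/(1+3/80) = 921/1000 ≈ 0.921000
step 4 [4y] zero: DF = P = 2213/2500 ≈ 0.885200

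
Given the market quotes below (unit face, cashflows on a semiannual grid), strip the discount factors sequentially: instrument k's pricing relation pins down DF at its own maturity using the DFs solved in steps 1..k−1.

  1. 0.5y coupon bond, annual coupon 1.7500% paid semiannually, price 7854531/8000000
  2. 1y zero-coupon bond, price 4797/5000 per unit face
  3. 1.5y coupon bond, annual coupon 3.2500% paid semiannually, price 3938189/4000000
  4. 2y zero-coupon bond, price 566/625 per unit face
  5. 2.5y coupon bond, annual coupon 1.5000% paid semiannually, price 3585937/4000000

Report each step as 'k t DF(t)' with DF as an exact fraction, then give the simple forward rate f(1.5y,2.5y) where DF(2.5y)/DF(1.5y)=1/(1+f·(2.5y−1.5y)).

1 1/2 9733/10000
2 1 4797/5000
3 3/2 9379/10000
4 2 566/625
5 5/2 8617/10000
f(1.5y,2.5y) = ((9379/10000)/(8617/10000) − 1)/(1) = 762/8617 ≈ 8.8430%

step 1 [0.5y] bond c/2=7/800: DF=(7854531/8000000 − 7/800·(0))/(1+7/800) = 9733/10000 ≈ 0.973300
step 2 [1y] zero: DF = P = 4797/5000 ≈ 0.959400
step 3 [1.5y] bond c/2=13/800: DF=(3938189/4000000 − 13/800·(0.973300+0.959400))/(1+13/800) = 9379/10000 ≈ 0.937900
step 4 [2y] zero: DF = P = 566/625 ≈ 0.905600
step 5 [2.5y] bond c/2=3/400: DF=(3585937/4000000 − 3/400·(0.973300+0.959400+0.937900+0.905600))/(1+3/400) = 8617/10000 ≈ 0.861700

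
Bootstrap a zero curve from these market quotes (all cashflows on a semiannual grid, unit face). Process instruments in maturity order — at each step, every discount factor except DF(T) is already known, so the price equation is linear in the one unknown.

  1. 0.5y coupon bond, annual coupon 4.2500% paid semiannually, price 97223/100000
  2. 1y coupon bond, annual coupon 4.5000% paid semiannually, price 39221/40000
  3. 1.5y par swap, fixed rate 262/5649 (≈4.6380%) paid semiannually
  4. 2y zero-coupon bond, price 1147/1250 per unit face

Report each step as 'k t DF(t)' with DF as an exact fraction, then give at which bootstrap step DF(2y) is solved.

1 1/2 119/125
2 1 469/500
3 3/2 1869/2000
4 2 1147/1250
DF(2y) is solved at step 4

step 1 [0.5y] bond c/2=17/800: DF=(97223/100000 − 17/800·(0))/(1+17/800) = 119/125 ≈ 0.952000
step 2 [1y] bond c/2=9/400: DF=(39221/40000 − 9/400·(0.952000))/(1+9/400) = 469/500 ≈ 0.938000
step 3 [1.5y] swap r/2=131/5649: DF=(1 − 131/5649·(0.952000+0.938000))/(1+131/5649) = 1869/2000 ≈ 0.934500
step 4 [2y] zero: DF = P = 1147/1250 ≈ 0.917600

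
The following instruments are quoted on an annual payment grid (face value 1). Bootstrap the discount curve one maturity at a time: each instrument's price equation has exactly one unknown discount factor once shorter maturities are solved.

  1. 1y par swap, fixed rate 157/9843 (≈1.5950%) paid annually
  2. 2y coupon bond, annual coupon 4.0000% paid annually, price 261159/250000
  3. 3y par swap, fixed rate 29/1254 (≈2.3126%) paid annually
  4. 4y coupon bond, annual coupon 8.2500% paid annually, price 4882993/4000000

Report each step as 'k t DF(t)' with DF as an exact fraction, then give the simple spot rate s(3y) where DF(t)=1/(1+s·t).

step 1 [1y] swap r/1=157/9843: DF=(1 − 157/9843·(0))/(1+157/9843) = 9843/10000 ≈ 0.984300
step 2 [2y] bond c/1=1/25: DF=(261159/250000 − 1/25·(0.984300))/(1+1/25) = 4833/5000 ≈ 0.966600
step 3 [3y] swap r/1=29/1254: DF=(1 − 29/1254·(0.984300+0.966600))/(1+29/1254) = 9333/10000 ≈ 0.933300
step 4 [4y] bond c/1=33/400: DF=(4882993/4000000 − 33/400·(0.984300+0.966600+0.933300))/(1+33/400) = 9079/10000 ≈ 0.907900

1 1 9843/10000
2 2 4833/5000
3 3 9333/10000
4 4 9079/10000
s(3y) = (1/(9333/10000) − 1)/(3) = 667/27999 ≈ 2.3822%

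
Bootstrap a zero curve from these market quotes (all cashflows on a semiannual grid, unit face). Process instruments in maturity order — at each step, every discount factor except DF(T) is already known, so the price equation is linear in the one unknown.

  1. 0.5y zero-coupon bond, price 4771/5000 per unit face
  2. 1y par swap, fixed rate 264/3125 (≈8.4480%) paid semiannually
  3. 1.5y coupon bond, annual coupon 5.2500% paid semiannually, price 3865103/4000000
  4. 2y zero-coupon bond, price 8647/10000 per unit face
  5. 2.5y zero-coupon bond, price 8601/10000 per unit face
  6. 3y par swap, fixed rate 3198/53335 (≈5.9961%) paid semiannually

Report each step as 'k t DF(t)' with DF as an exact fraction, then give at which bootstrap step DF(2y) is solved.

1 1/2 4771/5000
2 1 1151/1250
3 3/2 1117/1250
4 2 8647/10000
5 5/2 8601/10000
6 3 8401/10000
DF(2y) is solved at step 4

step 1 [0.5y] zero: DF = P = 4771/5000 ≈ 0.954200
step 2 [1y] swap r/2=132/3125: DF=(1 − 132/3125·(0.954200))/(1+132/3125) = 1151/1250 ≈ 0.920800
step 3 [1.5y] bond c/2=21/800: DF=(3865103/4000000 − 21/800·(0.954200+0.920800))/(1+21/800) = 1117/1250 ≈ 0.893600
step 4 [2y] zero: DF = P = 8647/10000 ≈ 0.864700
step 5 [2.5y] zero: DF = P = 8601/10000 ≈ 0.860100
step 6 [3y] swap r/2=1599/53335: DF=(1 − 1599/53335·(0.954200+0.920800+0.893600+0.864700+0.860100))/(1+1599/53335) = 8401/10000 ≈ 0.840100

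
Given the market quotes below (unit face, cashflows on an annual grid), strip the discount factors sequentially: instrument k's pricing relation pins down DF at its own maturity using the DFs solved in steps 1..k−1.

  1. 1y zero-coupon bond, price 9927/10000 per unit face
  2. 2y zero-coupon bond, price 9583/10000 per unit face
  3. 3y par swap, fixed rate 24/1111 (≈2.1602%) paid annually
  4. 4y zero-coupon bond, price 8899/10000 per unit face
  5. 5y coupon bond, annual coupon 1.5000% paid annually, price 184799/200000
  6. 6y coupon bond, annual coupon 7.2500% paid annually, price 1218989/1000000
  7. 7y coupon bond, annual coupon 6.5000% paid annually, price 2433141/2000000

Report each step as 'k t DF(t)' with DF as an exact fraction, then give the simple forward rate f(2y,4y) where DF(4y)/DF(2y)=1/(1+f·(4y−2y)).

step 1 [1y] zero: DF = P = 9927/10000 ≈ 0.992700
step 2 [2y] zero: DF = P = 9583/10000 ≈ 0.958300
step 3 [3y] swap r/1=24/1111: DF=(1 − 24/1111·(0.992700+0.958300))/(1+24/1111) = 586/625 ≈ 0.937600
step 4 [4y] zero: DF = P = 8899/10000 ≈ 0.889900
step 5 [5y] bond c/1=3/200: DF=(184799/200000 − 3/200·(0.992700+0.958300+0.937600+0.889900))/(1+3/200) = 1709/2000 ≈ 0.854500
step 6 [6y] bond c/1=29/400: DF=(1218989/1000000 − 29/400·(0.992700+0.958300+0.937600+0.889900+0.854500))/(1+29/400) = 4117/5000 ≈ 0.823400
step 7 [7y] bond c/1=13/200: DF=(2433141/2000000 − 13/200·(0.992700+0.958300+0.937600+0.889900+0.854500+0.823400))/(1+13/200) = 8093/10000 ≈ 0.809300

1 1 9927/10000
2 2 9583/10000
3 3 586/625
4 4 8899/10000
5 5 1709/2000
6 6 4117/5000
7 7 8093/10000
f(2y,4y) = ((9583/10000)/(8899/10000) − 1)/(2) = 342/8899 ≈ 3.8431%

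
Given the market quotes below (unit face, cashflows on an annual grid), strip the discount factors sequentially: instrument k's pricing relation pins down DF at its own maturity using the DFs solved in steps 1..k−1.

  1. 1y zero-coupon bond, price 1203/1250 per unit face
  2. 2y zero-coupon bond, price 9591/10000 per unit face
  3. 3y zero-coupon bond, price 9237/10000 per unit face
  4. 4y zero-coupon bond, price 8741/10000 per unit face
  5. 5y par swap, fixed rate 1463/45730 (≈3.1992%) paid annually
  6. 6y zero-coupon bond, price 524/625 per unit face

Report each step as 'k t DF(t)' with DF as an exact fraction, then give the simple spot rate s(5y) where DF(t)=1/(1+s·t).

step 1 [1y] zero: DF = P = 1203/1250 ≈ 0.962400
step 2 [2y] zero: DF = P = 9591/10000 ≈ 0.959100
step 3 [3y] zero: DF = P = 9237/10000 ≈ 0.923700
step 4 [4y] zero: DF = P = 8741/10000 ≈ 0.874100
step 5 [5y] swap r/1=1463/45730: DF=(1 − 1463/45730·(0.962400+0.959100+0.923700+0.874100))/(1+1463/45730) = 8537/10000 ≈ 0.853700
step 6 [6y] zero: DF = P = 524/625 ≈ 0.838400

1 1 1203/1250
2 2 9591/10000
3 3 9237/10000
4 4 8741/10000
5 5 8537/10000
6 6 524/625
s(5y) = (1/(8537/10000) − 1)/(5) = 1463/42685 ≈ 3.4274%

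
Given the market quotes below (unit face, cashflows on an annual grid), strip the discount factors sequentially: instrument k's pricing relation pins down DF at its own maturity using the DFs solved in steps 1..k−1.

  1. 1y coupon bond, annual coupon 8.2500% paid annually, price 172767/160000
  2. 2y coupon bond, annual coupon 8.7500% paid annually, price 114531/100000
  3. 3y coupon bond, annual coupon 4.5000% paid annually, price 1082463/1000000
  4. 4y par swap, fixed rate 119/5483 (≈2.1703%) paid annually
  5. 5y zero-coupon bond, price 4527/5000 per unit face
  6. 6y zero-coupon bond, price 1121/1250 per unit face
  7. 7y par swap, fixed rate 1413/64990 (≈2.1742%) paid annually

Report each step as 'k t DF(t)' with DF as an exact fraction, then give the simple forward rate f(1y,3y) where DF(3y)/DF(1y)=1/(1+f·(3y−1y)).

step 1 [1y] bond c/1=33/400: DF=(172767/160000 − 33/400·(0))/(1+33/400) = 399/400 ≈ 0.997500
step 2 [2y] bond c/1=7/80: DF=(114531/100000 − 7/80·(0.997500))/(1+7/80) = 9729/10000 ≈ 0.972900
step 3 [3y] bond c/1=9/200: DF=(1082463/1000000 − 9/200·(0.997500+0.972900))/(1+9/200) = 951/1000 ≈ 0.951000
step 4 [4y] swap r/1=119/5483: DF=(1 − 119/5483·(0.997500+0.972900+0.951000))/(1+119/5483) = 9167/10000 ≈ 0.916700
step 5 [5y] zero: DF = P = 4527/5000 ≈ 0.905400
step 6 [6y] zero: DF = P = 1121/1250 ≈ 0.896800
step 7 [7y] swap r/1=1413/64990: DF=(1 − 1413/64990·(0.997500+0.972900+0.951000+0.916700+0.905400+0.896800))/(1+1413/64990) = 8587/10000 ≈ 0.858700

1 1 399/400
2 2 9729/10000
3 3 951/1000
4 4 9167/10000
5 5 4527/5000
6 6 1121/1250
7 7 8587/10000
f(1y,3y) = ((399/400)/(951/1000) − 1)/(2) = 31/1268 ≈ 2.4448%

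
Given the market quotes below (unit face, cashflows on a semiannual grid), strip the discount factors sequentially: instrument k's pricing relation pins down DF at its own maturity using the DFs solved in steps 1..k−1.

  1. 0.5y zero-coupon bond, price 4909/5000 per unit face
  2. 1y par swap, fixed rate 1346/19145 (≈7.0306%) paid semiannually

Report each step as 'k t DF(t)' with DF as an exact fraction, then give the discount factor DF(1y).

1 1/2 4909/5000
2 1 9327/10000
DF(1y) = 9327/10000 ≈ 0.932700

step 1 [0.5y] zero: DF = P = 4909/5000 ≈ 0.981800
step 2 [1y] swap r/2=673/19145: DF=(1 − 673/19145·(0.981800))/(1+673/19145) = 9327/10000 ≈ 0.932700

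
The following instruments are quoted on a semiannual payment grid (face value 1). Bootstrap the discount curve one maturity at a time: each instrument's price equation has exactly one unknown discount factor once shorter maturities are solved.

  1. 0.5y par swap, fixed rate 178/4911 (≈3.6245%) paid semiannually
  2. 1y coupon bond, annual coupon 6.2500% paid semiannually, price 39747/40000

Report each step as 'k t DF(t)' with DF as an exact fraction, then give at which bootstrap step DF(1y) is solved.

step 1 [0.5y] swap r/2=89/4911: DF=(1 − 89/4911·(0))/(1+89/4911) = 4911/5000 ≈ 0.982200
step 2 [1y] bond c/2=1/32: DF=(39747/40000 − 1/32·(0.982200))/(1+1/32) = 4669/5000 ≈ 0.933800

1 1/2 4911/5000
2 1 4669/5000
DF(1y) is solved at step 2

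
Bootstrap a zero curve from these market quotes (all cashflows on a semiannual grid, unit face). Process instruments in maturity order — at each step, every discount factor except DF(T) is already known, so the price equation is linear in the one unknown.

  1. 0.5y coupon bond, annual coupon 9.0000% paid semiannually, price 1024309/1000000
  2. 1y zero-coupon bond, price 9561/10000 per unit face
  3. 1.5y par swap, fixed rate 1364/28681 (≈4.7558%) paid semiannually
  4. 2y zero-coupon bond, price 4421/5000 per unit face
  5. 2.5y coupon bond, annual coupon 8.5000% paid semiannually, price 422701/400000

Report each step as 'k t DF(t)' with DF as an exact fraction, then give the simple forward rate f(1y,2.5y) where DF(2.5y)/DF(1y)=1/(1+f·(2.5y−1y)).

1 1/2 4901/5000
2 1 9561/10000
3 3/2 4659/5000
4 2 4421/5000
5 5/2 8607/10000
f(1y,2.5y) = ((9561/10000)/(8607/10000) − 1)/(3/2) = 212/2869 ≈ 7.3893%

step 1 [0.5y] bond c/2=9/200: DF=(1024309/1000000 − 9/200·(0))/(1+9/200) = 4901/5000 ≈ 0.980200
step 2 [1y] zero: DF = P = 9561/10000 ≈ 0.956100
step 3 [1.5y] swap r/2=682/28681: DF=(1 − 682/28681·(0.980200+0.956100))/(1+682/28681) = 4659/5000 ≈ 0.931800
step 4 [2y] zero: DF = P = 4421/5000 ≈ 0.884200
step 5 [2.5y] bond c/2=17/400: DF=(422701/400000 − 17/400·(0.980200+0.956100+0.931800+0.884200))/(1+17/400) = 8607/10000 ≈ 0.860700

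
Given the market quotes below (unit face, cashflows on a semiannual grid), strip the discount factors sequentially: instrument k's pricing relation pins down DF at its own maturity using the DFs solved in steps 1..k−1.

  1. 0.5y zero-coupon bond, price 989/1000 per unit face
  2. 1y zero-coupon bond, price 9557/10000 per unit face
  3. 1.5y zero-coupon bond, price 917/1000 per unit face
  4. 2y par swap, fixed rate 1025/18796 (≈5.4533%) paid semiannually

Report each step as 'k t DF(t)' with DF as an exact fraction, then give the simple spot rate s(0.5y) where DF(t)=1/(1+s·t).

1 1/2 989/1000
2 1 9557/10000
3 3/2 917/1000
4 2 359/400
s(0.5y) = (1/(989/1000) − 1)/(1/2) = 22/989 ≈ 2.2245%

step 1 [0.5y] zero: DF = P = 989/1000 ≈ 0.989000
step 2 [1y] zero: DF = P = 9557/10000 ≈ 0.955700
step 3 [1.5y] zero: DF = P = 917/1000 ≈ 0.917000
step 4 [2y] swap r/2=1025/37592: DF=(1 − 1025/37592·(0.989000+0.955700+0.917000))/(1+1025/37592) = 359/400 ≈ 0.897500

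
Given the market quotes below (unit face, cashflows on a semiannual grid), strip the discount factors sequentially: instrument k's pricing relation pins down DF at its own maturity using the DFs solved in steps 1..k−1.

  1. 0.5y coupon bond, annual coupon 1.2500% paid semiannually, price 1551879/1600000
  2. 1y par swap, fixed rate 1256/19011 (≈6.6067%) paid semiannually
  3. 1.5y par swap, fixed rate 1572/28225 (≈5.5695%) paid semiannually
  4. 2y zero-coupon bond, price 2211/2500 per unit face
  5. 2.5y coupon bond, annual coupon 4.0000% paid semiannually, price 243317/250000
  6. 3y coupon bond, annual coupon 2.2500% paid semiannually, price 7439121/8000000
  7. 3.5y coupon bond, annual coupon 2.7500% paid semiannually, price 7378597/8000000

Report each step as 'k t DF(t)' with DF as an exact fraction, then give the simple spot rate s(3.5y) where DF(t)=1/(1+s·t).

step 1 [0.5y] bond c/2=1/160: DF=(1551879/1600000 − 1/160·(0))/(1+1/160) = 9639/10000 ≈ 0.963900
step 2 [1y] swap r/2=628/19011: DF=(1 − 628/19011·(0.963900))/(1+628/19011) = 2343/2500 ≈ 0.937200
step 3 [1.5y] swap r/2=786/28225: DF=(1 − 786/28225·(0.963900+0.937200))/(1+786/28225) = 4607/5000 ≈ 0.921400
step 4 [2y] zero: DF = P = 2211/2500 ≈ 0.884400
step 5 [2.5y] bond c/2=1/50: DF=(243317/250000 − 1/50·(0.963900+0.937200+0.921400+0.884400))/(1+1/50) = 1763/2000 ≈ 0.881500
step 6 [3y] bond c/2=9/800: DF=(7439121/8000000 − 9/800·(0.963900+0.937200+0.921400+0.884400+0.881500))/(1+9/800) = 1737/2000 ≈ 0.868500
step 7 [3.5y] bond c/2=11/800: DF=(7378597/8000000 − 11/800·(0.963900+0.937200+0.921400+0.884400+0.881500+0.868500))/(1+11/800) = 4179/5000 ≈ 0.835800

1 1/2 9639/10000
2 1 2343/2500
3 3/2 4607/5000
4 2 2211/2500
5 5/2 1763/2000
6 3 1737/2000
7 7/2 4179/5000
s(3.5y) = (1/(4179/5000) − 1)/(7/2) = 1642/29253 ≈ 5.6131%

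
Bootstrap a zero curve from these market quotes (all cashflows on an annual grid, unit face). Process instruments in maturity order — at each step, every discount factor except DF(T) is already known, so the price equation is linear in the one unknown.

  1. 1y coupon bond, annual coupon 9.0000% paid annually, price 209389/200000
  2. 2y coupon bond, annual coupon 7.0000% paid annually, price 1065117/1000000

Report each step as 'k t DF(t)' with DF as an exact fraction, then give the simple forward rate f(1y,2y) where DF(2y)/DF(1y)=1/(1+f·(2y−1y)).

1 1 1921/2000
2 2 4663/5000
f(1y,2y) = ((1921/2000)/(4663/5000) − 1)/(1) = 279/9326 ≈ 2.9916%

step 1 [1y] bond c/1=9/100: DF=(209389/200000 − 9/100·(0))/(1+9/100) = 1921/2000 ≈ 0.960500
step 2 [2y] bond c/1=7/100: DF=(1065117/1000000 − 7/100·(0.960500))/(1+7/100) = 4663/5000 ≈ 0.932600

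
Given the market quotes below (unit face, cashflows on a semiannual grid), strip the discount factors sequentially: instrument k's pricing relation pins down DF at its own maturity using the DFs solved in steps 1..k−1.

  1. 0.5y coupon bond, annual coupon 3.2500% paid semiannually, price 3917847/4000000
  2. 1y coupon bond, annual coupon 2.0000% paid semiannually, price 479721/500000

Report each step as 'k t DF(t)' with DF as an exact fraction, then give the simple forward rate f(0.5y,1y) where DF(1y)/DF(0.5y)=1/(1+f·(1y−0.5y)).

step 1 [0.5y] bond c/2=13/800: DF=(3917847/4000000 − 13/800·(0))/(1+13/800) = 4819/5000 ≈ 0.963800
step 2 [1y] bond c/2=1/100: DF=(479721/500000 − 1/100·(0.963800))/(1+1/100) = 2351/2500 ≈ 0.940400

1 1/2 4819/5000
2 1 2351/2500
f(0.5y,1y) = ((4819/5000)/(2351/2500) − 1)/(1/2) = 117/2351 ≈ 4.9766%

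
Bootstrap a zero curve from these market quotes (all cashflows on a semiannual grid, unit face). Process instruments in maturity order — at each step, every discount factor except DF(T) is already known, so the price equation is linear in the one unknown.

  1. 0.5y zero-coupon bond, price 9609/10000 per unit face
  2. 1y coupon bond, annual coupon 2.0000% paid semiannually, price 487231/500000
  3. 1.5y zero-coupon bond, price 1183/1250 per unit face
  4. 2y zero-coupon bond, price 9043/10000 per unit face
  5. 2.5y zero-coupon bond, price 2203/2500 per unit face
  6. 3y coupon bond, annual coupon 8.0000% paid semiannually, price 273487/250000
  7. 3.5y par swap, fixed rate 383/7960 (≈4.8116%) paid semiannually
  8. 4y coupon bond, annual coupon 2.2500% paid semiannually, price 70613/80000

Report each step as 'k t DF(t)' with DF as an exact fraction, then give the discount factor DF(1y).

1 1/2 9609/10000
2 1 9553/10000
3 3/2 1183/1250
4 2 9043/10000
5 5/2 2203/2500
6 3 8731/10000
7 7/2 2117/2500
8 4 401/500
DF(1y) = 9553/10000 ≈ 0.955300

step 1 [0.5y] zero: DF = P = 9609/10000 ≈ 0.960900
step 2 [1y] bond c/2=1/100: DF=(487231/500000 − 1/100·(0.960900))/(1+1/100) = 9553/10000 ≈ 0.955300
step 3 [1.5y] zero: DF = P = 1183/1250 ≈ 0.946400
step 4 [2y] zero: DF = P = 9043/10000 ≈ 0.904300
step 5 [2.5y] zero: DF = P = 2203/2500 ≈ 0.881200
step 6 [3y] bond c/2=1/25: DF=(273487/250000 − 1/25·(0.960900+0.955300+0.946400+0.904300+0.881200))/(1+1/25) = 8731/10000 ≈ 0.873100
step 7 [3.5y] swap r/2=383/15920: DF=(1 − 383/15920·(0.960900+0.955300+0.946400+0.904300+0.881200+0.873100))/(1+383/15920) = 2117/2500 ≈ 0.846800
step 8 [4y] bond c/2=9/800: DF=(70613/80000 − 9/800·(0.960900+0.955300+0.946400+0.904300+0.881200+0.873100+0.846800))/(1+9/800) = 401/500 ≈ 0.802000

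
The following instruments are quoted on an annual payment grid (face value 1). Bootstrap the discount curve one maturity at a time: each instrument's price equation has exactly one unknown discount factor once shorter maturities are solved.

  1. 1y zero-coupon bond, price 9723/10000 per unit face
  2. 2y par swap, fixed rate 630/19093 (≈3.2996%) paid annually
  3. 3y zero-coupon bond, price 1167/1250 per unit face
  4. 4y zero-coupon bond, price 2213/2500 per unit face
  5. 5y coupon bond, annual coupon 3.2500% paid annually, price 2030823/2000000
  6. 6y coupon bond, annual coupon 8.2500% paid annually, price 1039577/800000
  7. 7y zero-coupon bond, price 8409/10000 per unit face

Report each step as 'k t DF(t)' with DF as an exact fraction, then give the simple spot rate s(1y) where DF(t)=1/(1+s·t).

1 1 9723/10000
2 2 937/1000
3 3 1167/1250
4 4 2213/2500
5 5 8661/10000
6 6 8503/10000
7 7 8409/10000
s(1y) = (1/(9723/10000) − 1)/(1) = 277/9723 ≈ 2.8489%

step 1 [1y] zero: DF = P = 9723/10000 ≈ 0.972300
step 2 [2y] swap r/1=630/19093: DF=(1 − 630/19093·(0.972300))/(1+630/19093) = 937/1000 ≈ 0.937000
step 3 [3y] zero: DF = P = 1167/1250 ≈ 0.933600
step 4 [4y] zero: DF = P = 2213/2500 ≈ 0.885200
step 5 [5y] bond c/1=13/400: DF=(2030823/2000000 − 13/400·(0.972300+0.937000+0.933600+0.885200))/(1+13/400) = 8661/10000 ≈ 0.866100
step 6 [6y] bond c/1=33/400: DF=(1039577/800000 − 33/400·(0.972300+0.937000+0.933600+0.885200+0.866100))/(1+33/400) = 8503/10000 ≈ 0.850300
step 7 [7y] zero: DF = P = 8409/10000 ≈ 0.840900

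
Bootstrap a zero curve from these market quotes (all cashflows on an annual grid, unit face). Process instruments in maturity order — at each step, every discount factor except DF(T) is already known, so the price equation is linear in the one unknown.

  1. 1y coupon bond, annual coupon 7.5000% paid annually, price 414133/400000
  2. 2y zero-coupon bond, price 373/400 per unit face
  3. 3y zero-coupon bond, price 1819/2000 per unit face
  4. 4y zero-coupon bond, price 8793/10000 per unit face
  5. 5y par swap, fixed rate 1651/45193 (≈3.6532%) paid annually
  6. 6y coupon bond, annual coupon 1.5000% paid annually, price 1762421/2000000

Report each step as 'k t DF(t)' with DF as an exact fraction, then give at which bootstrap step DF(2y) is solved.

1 1 9631/10000
2 2 373/400
3 3 1819/2000
4 4 8793/10000
5 5 8349/10000
6 6 4007/5000
DF(2y) is solved at step 2

step 1 [1y] bond c/1=3/40: DF=(414133/400000 − 3/40·(0))/(1+3/40) = 9631/10000 ≈ 0.963100
step 2 [2y] zero: DF = P = 373/400 ≈ 0.932500
step 3 [3y] zero: DF = P = 1819/2000 ≈ 0.909500
step 4 [4y] zero: DF = P = 8793/10000 ≈ 0.879300
step 5 [5y] swap r/1=1651/45193: DF=(1 − 1651/45193·(0.963100+0.932500+0.909500+0.879300))/(1+1651/45193) = 8349/10000 ≈ 0.834900
step 6 [6y] bond c/1=3/200: DF=(1762421/2000000 − 3/200·(0.963100+0.932500+0.909500+0.879300+0.834900))/(1+3/200) = 4007/5000 ≈ 0.801400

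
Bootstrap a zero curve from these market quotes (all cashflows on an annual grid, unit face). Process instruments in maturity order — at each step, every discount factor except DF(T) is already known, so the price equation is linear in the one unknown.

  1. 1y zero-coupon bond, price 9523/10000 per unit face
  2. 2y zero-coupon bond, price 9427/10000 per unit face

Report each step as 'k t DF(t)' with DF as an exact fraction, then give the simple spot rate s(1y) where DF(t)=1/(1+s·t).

1 1 9523/10000
2 2 9427/10000
s(1y) = (1/(9523/10000) − 1)/(1) = 477/9523 ≈ 5.0089%

step 1 [1y] zero: DF = P = 9523/10000 ≈ 0.952300
step 2 [2y] zero: DF = P = 9427/10000 ≈ 0.942700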